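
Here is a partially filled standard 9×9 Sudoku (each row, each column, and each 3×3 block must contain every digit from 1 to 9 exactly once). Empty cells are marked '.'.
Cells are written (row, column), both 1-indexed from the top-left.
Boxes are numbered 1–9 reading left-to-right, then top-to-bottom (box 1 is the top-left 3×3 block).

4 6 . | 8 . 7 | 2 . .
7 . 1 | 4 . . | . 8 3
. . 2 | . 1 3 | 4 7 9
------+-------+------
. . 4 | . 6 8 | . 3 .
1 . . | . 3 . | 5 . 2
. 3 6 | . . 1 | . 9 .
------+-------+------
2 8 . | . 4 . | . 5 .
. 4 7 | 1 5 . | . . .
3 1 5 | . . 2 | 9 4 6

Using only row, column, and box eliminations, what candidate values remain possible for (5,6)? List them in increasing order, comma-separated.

Row 5 already contains {1, 2, 3, 5}.
Column 6 already contains {1, 2, 3, 7, 8}.
Its 3×3 block (box 5) already contains {1, 3, 6, 8}.
Removing those from 1–9 leaves {4, 9} as the candidates for (5,6).

4,9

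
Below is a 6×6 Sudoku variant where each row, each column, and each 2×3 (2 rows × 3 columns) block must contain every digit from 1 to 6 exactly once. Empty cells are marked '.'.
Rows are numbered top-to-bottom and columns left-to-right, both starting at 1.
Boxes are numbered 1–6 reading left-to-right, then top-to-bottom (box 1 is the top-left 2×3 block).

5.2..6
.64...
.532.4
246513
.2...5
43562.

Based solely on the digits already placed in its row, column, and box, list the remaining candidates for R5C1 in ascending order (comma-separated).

Row 5 already contains {2, 5}.
Column 1 already contains {2, 4, 5}.
Its 2×3 block (box 5) already contains {2, 3, 4, 5}.
Removing those from 1–6 leaves {1, 6} as the candidates for R5C1.

1,6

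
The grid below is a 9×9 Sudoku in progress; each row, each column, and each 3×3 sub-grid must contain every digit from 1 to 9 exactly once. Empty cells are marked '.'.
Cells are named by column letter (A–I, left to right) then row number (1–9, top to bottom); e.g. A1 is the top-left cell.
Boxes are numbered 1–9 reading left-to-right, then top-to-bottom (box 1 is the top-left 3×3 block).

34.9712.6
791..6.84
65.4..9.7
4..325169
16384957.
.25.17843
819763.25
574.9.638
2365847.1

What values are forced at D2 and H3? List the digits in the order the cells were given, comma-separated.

2,1

For D2:
  Row 2 already contains {1, 4, 6, 7, 8, 9}.
  Column D already contains {3, 4, 5, 7, 8, 9}.
  Its 3×3 block (box 2) already contains {1, 4, 6, 7, 9}.
  The only value from 1–9 not eliminated is 2, so D2 = 2.
For H3:
  Row 3 already contains {4, 5, 6, 7, 9}.
  Column H already contains {2, 3, 4, 6, 7, 8}.
  Its 3×3 block (box 3) already contains {2, 4, 6, 7, 8, 9}.
  The only value from 1–9 not eliminated is 1, so H3 = 1.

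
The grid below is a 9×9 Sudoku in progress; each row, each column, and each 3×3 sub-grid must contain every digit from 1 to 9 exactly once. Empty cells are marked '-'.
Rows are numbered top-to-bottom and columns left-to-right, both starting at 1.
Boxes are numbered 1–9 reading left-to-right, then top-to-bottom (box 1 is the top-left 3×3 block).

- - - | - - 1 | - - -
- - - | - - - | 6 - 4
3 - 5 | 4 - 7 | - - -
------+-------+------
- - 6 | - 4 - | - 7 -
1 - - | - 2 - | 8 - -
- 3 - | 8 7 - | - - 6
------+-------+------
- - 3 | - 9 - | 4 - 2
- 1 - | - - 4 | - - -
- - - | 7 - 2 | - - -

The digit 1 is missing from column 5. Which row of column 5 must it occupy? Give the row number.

Consider where 1 can go in column 5.
r1c5 is out (row 1 already has a 1).
r2c5 is out (box 2 already has a 1).
r3c5 is out (box 2 already has a 1).
r8c5 is out (row 8 already has a 1).
So the only cell in column 5 that can hold 1 is r9c5.
That is row 9.

9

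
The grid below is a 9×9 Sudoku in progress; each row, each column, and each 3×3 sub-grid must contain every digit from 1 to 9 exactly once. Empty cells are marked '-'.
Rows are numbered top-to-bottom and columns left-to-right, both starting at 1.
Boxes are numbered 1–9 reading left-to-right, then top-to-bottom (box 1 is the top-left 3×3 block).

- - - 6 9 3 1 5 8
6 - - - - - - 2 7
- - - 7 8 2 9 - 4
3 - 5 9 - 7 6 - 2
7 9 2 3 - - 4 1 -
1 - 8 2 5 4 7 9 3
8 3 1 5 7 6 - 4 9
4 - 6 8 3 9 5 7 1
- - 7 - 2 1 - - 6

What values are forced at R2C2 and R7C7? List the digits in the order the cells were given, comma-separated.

For R2C2:
  Consider where 8 can go in column 2.
  R1C2 is out (row 1 already has a 8). R3C2 is out (row 3 already has a 8). R4C2 is out (box 4 already has a 8). R6C2 is out (row 6 already has a 8). The remaining empty cells in column 2 are similarly blocked.
  So the only cell in column 2 that can hold 8 is R2C2.
  So R2C2 = 8.
For R7C7:
  Row 7 already contains {1, 3, 4, 5, 6, 7, 8, 9}.
  Column 7 already contains {1, 4, 5, 6, 7, 9}.
  Its 3×3 block (box 9) already contains {1, 4, 5, 6, 7, 9}.
  The only value from 1–9 not eliminated is 2, so R7C7 = 2.

8,2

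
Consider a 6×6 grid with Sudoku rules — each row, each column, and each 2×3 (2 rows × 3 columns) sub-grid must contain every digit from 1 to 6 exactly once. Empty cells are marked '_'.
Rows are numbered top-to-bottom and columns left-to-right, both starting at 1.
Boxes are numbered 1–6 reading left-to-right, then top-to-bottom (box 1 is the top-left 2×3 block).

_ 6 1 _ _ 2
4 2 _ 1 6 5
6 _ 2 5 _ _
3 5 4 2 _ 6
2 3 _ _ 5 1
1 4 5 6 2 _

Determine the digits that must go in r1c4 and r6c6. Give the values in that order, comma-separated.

3,3

For r1c4:
  Consider where 3 can go in column 4.
  r5c4 is out (row 5 already has a 3).
  So the only cell in column 4 that can hold 3 is r1c4.
  So r1c4 = 3.
For r6c6:
  Row 6 already contains {1, 2, 4, 5, 6}.
  Column 6 already contains {1, 2, 5, 6}.
  Its 2×3 block (box 6) already contains {1, 2, 5, 6}.
  The only value from 1–6 not eliminated is 3, so r6c6 = 3.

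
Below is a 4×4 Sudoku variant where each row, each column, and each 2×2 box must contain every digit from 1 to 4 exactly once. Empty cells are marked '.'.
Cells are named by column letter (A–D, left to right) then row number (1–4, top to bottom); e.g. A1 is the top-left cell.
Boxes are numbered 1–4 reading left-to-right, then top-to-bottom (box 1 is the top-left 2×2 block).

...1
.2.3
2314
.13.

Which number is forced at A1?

3

Cell A1 itself could take any of {3, 4} by direct elimination.
Consider where 3 can go in box 1.
B1 is out (column B already has a 3).
A2 is out (row 2 already has a 3).
So the only cell in box 1 that can hold 3 is A1.
Therefore A1 = 3.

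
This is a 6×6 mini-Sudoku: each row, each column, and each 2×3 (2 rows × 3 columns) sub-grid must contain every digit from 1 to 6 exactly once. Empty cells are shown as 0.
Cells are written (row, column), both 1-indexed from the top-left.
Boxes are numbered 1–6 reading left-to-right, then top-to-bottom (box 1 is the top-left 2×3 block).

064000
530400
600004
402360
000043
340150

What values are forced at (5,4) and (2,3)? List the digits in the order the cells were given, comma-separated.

For (5,4):
  Consider where 6 can go in column 4.
  (1,4) is out (row 1 already has a 6).
  (3,4) is out (row 3 already has a 6).
  So the only cell in column 4 that can hold 6 is (5,4).
  So (5,4) = 6.
For (2,3):
  Row 2 already contains {3, 4, 5}.
  Column 3 already contains {2, 4}.
  Its 2×3 block (box 1) already contains {3, 4, 5, 6}.
  The only value from 1–6 not eliminated is 1, so (2,3) = 1.

6,1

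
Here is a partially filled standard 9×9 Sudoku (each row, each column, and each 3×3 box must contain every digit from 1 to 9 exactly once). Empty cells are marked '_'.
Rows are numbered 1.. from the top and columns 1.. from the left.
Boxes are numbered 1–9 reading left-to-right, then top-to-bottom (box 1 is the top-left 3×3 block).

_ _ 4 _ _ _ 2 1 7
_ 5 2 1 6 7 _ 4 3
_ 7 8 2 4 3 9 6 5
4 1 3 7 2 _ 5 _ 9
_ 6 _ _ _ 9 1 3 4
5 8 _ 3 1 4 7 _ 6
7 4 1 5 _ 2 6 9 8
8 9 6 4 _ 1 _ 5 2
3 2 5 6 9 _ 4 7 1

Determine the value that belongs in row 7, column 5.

Row 7 already contains {1, 2, 4, 5, 6, 7, 8, 9}.
Column 5 already contains {1, 2, 4, 6, 9}.
Its 3×3 block (box 8) already contains {1, 2, 4, 5, 6, 9}.
The only value from 1–9 not eliminated is 3, so row 7, column 5 = 3.

3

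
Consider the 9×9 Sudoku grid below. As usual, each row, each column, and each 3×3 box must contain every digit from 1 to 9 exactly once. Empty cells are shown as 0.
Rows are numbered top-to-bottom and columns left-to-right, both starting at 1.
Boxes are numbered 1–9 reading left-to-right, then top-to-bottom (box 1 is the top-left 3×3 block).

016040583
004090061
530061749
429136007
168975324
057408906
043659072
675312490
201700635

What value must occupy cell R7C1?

8

Row 7 already contains {2, 3, 4, 5, 6, 7, 9}.
Column 1 already contains {1, 2, 4, 5, 6}.
Its 3×3 block (box 7) already contains {1, 2, 3, 4, 5, 6, 7}.
The only value from 1–9 not eliminated is 8, so R7C1 = 8.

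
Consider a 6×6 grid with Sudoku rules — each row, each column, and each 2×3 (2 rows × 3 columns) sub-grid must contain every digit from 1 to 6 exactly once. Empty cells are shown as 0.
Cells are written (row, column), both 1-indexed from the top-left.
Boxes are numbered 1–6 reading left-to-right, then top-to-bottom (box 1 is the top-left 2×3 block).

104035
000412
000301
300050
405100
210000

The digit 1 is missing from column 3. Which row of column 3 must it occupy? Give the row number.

Consider where 1 can go in column 3.
(2,3) is out (row 2 already has a 1).
(3,3) is out (row 3 already has a 1).
(6,3) is out (row 6 already has a 1).
So the only cell in column 3 that can hold 1 is (4,3).
That is row 4.

4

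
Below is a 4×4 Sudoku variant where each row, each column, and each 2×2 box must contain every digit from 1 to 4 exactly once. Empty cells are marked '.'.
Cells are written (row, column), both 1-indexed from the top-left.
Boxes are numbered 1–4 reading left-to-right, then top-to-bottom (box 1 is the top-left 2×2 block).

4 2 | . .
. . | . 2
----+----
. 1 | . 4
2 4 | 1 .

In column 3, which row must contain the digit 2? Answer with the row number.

Consider where 2 can go in column 3.
(1,3) is out (row 1 already has a 2).
(2,3) is out (row 2 already has a 2).
So the only cell in column 3 that can hold 2 is (3,3).
That is row 3.

3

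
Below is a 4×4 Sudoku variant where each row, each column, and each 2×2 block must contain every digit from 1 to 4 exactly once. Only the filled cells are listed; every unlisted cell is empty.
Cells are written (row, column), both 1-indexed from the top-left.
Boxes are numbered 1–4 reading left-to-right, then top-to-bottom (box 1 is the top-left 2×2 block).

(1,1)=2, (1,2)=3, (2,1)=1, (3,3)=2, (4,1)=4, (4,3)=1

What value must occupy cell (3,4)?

4

Cell (3,4) itself could take any of {3, 4} by direct elimination.
Consider where 4 can go in box 4.
(4,4) is out (row 4 already has a 4).
So the only cell in box 4 that can hold 4 is (3,4).
Therefore (3,4) = 4.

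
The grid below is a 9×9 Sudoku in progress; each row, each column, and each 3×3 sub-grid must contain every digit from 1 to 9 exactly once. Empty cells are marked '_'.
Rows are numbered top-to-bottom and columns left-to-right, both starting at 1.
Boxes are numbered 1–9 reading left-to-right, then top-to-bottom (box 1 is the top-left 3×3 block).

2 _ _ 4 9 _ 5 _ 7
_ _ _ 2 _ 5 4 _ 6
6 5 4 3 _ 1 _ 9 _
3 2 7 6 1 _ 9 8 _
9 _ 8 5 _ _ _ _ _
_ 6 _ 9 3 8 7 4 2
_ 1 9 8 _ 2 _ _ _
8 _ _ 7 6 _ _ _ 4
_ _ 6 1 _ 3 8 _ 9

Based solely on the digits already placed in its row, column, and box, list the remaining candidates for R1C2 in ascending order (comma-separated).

3,8

Row 1 already contains {2, 4, 5, 7, 9}.
Column 2 already contains {1, 2, 5, 6}.
Its 3×3 block (box 1) already contains {2, 4, 5, 6}.
Removing those from 1–9 leaves {3, 8} as the candidates for R1C2.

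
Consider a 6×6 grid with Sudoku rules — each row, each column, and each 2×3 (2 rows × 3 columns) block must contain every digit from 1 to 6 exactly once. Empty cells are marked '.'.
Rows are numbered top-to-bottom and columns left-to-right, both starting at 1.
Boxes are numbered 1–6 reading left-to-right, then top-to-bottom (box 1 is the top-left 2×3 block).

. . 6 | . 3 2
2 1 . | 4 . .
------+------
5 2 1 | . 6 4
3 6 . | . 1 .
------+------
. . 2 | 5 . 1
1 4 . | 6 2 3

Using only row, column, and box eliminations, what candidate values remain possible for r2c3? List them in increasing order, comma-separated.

3,5

Row 2 already contains {1, 2, 4}.
Column 3 already contains {1, 2, 6}.
Its 2×3 block (box 1) already contains {1, 2, 6}.
Removing those from 1–6 leaves {3, 5} as the candidates for r2c3.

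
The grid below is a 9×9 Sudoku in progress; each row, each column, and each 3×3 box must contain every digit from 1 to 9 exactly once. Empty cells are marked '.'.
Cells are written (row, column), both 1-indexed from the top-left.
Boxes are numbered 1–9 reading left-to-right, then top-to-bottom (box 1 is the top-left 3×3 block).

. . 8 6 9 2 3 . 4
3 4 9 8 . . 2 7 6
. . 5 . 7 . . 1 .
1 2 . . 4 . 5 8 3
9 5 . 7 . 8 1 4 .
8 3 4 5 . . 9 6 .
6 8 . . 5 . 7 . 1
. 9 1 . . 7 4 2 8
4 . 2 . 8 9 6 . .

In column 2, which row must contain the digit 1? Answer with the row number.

Consider where 1 can go in column 2.
(3,2) is out (row 3 already has a 1).
(9,2) is out (box 7 already has a 1).
So the only cell in column 2 that can hold 1 is (1,2).
That is row 1.

1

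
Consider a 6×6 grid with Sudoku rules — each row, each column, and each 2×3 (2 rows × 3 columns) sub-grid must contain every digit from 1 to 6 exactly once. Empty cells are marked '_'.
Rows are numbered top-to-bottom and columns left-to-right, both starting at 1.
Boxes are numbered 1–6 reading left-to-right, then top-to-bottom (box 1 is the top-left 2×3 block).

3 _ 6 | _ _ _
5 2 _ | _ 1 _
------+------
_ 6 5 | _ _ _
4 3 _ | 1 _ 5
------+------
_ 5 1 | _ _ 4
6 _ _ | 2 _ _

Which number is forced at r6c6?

1

Cell r6c6 itself could take any of {1, 3} by direct elimination.
Consider where 1 can go in column 6.
r1c6 is out (box 2 already has a 1).
r2c6 is out (row 2 already has a 1).
r3c6 is out (box 4 already has a 1).
So the only cell in column 6 that can hold 1 is r6c6.
Therefore r6c6 = 1.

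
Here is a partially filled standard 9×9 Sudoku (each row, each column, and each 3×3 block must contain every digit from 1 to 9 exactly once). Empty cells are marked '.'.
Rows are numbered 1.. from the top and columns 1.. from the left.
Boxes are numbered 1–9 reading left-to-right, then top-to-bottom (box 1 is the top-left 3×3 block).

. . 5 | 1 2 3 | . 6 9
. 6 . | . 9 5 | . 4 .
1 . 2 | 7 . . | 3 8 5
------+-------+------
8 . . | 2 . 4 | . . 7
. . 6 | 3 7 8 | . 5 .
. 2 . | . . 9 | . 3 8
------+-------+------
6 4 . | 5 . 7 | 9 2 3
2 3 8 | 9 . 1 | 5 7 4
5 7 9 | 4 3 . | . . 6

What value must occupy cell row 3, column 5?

Cell row 3, column 5 itself could take any of {4, 6} by direct elimination.
Consider where 4 can go in column 5.
row 4, column 5 is out (row 4 already has a 4).
row 6, column 5 is out (box 5 already has a 4).
row 7, column 5 is out (row 7 already has a 4).
row 8, column 5 is out (row 8 already has a 4).
So the only cell in column 5 that can hold 4 is row 3, column 5.
Therefore row 3, column 5 = 4.

4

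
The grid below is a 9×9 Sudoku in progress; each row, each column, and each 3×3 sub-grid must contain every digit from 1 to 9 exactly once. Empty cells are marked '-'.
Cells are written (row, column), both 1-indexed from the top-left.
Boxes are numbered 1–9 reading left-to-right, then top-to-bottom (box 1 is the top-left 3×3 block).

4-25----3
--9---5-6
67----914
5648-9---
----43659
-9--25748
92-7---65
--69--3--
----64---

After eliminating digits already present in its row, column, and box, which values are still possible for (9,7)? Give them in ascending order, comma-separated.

Row 9 already contains {4, 6}.
Column 7 already contains {3, 5, 6, 7, 9}.
Its 3×3 block (box 9) already contains {3, 5, 6}.
Removing those from 1–9 leaves {1, 2, 8} as the candidates for (9,7).

1,2,8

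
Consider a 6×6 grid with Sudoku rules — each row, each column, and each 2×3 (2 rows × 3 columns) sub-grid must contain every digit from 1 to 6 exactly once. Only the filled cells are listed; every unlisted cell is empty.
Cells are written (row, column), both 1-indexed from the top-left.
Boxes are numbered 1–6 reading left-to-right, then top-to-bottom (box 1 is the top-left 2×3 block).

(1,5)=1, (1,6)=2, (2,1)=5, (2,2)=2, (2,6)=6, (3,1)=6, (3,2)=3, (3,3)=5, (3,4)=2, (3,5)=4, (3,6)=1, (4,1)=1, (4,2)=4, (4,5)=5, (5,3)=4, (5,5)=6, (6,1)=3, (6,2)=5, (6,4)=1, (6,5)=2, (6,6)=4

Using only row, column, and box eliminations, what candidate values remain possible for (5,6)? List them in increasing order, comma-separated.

3,5

Row 5 already contains {4, 6}.
Column 6 already contains {1, 2, 4, 6}.
Its 2×3 block (box 6) already contains {1, 2, 4, 6}.
Removing those from 1–6 leaves {3, 5} as the candidates for (5,6).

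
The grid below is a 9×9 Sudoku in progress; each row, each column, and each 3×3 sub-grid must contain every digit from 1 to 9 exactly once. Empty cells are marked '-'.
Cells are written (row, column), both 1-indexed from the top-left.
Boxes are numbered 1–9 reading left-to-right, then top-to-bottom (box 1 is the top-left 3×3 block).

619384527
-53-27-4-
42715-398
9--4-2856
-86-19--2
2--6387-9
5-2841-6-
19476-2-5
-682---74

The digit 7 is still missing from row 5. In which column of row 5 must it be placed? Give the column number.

Consider where 7 can go in row 5.
(5,4) is out (column 4 already has a 7).
(5,7) is out (column 7 already has a 7).
(5,8) is out (column 8 already has a 7).
So the only cell in row 5 that can hold 7 is (5,1).
That is column 1.

1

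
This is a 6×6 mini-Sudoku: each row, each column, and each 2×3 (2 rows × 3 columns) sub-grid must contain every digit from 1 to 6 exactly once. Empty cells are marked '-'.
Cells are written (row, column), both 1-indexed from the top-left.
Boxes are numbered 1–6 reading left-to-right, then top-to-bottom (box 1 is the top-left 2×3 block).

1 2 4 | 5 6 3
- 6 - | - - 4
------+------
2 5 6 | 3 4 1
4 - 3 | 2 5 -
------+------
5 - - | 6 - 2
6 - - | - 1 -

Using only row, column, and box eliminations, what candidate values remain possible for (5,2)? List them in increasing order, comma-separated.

Row 5 already contains {2, 5, 6}.
Column 2 already contains {2, 5, 6}.
Its 2×3 block (box 5) already contains {5, 6}.
Removing those from 1–6 leaves {1, 3, 4} as the candidates for (5,2).

1,3,4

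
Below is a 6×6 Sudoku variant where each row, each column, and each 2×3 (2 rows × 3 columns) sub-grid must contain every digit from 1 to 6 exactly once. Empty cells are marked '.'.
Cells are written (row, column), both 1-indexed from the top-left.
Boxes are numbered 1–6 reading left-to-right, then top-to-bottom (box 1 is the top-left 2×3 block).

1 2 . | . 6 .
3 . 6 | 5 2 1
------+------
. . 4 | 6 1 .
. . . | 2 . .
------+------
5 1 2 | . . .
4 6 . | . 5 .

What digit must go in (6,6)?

Cell (6,6) itself could take any of {2, 3} by direct elimination.
Consider where 2 can go in column 6.
(1,6) is out (row 1 already has a 2).
(3,6) is out (box 4 already has a 2).
(4,6) is out (row 4 already has a 2).
(5,6) is out (row 5 already has a 2).
So the only cell in column 6 that can hold 2 is (6,6).
Therefore (6,6) = 2.

2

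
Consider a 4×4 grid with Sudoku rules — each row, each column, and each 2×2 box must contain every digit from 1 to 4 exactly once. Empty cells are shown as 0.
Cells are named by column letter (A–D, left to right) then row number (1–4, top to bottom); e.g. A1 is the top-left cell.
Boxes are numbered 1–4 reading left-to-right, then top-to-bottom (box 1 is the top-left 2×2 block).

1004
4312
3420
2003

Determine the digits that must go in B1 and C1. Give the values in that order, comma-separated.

For B1:
  Row 1 already contains {1, 4}.
  Column B already contains {3, 4}.
  Its 2×2 block (box 1) already contains {1, 3, 4}.
  The only value from 1–4 not eliminated is 2, so B1 = 2.
For C1:
  Row 1 already contains {1, 4}.
  Column C already contains {1, 2}.
  Its 2×2 block (box 2) already contains {1, 2, 4}.
  The only value from 1–4 not eliminated is 3, so C1 = 3.

2,3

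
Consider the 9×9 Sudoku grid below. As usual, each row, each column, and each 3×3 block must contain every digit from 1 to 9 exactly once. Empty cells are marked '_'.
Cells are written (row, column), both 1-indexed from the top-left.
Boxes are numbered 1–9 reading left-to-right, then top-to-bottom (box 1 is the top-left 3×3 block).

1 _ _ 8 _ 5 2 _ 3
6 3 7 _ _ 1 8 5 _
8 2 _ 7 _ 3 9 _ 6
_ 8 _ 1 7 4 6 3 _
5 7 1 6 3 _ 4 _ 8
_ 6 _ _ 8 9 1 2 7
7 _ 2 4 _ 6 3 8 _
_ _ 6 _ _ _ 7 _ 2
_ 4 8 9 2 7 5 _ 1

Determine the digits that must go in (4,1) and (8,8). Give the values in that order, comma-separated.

2,4

For (4,1):
  Consider where 2 can go in column 1.
  (6,1) is out (row 6 already has a 2).
  (8,1) is out (row 8 already has a 2).
  (9,1) is out (row 9 already has a 2).
  So the only cell in column 1 that can hold 2 is (4,1).
  So (4,1) = 2.
For (8,8):
  Consider where 4 can go in box 9.
  (7,9) is out (row 7 already has a 4).
  (9,8) is out (row 9 already has a 4).
  So the only cell in box 9 that can hold 4 is (8,8).
  So (8,8) = 4.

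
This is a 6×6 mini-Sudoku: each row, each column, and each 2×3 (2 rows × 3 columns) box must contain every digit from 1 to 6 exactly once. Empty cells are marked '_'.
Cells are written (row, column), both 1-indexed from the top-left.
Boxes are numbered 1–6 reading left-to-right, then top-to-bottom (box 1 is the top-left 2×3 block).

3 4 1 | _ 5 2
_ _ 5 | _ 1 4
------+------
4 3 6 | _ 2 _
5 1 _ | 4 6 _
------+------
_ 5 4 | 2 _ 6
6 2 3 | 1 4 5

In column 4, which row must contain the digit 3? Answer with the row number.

Consider where 3 can go in column 4.
(1,4) is out (row 1 already has a 3).
(3,4) is out (row 3 already has a 3).
So the only cell in column 4 that can hold 3 is (2,4).
That is row 2.

2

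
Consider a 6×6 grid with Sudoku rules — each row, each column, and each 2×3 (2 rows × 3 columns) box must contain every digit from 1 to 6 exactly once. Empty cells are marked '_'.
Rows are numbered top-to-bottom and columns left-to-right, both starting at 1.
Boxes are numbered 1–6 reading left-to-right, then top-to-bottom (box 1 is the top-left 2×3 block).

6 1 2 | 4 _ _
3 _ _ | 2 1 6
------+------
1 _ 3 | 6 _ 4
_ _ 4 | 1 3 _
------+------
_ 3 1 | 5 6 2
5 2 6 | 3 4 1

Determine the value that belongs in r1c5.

Row 1 already contains {1, 2, 4, 6}.
Column 5 already contains {1, 3, 4, 6}.
Its 2×3 block (box 2) already contains {1, 2, 4, 6}.
The only value from 1–6 not eliminated is 5, so r1c5 = 5.

5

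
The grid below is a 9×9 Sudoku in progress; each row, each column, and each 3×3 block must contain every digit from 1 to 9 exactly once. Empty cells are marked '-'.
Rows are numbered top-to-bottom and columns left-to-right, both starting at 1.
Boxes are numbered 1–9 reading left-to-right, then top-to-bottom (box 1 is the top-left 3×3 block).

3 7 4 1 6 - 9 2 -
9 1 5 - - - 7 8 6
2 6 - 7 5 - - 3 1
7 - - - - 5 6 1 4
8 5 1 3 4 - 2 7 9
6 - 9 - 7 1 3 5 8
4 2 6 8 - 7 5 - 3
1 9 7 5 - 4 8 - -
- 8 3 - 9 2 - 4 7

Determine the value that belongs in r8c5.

3

Row 8 already contains {1, 4, 5, 7, 8, 9}.
Column 5 already contains {4, 5, 6, 7, 9}.
Its 3×3 block (box 8) already contains {2, 4, 5, 7, 8, 9}.
The only value from 1–9 not eliminated is 3, so r8c5 = 3.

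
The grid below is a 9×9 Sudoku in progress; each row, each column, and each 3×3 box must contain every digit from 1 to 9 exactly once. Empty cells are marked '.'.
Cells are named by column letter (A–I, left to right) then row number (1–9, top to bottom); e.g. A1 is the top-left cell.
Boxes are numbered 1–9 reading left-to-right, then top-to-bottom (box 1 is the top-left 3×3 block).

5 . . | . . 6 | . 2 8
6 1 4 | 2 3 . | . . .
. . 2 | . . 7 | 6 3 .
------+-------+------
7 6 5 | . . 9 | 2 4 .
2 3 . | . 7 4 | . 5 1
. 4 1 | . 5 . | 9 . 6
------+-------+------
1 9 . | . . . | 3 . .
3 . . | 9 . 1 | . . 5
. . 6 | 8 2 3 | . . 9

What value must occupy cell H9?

Cell H9 itself could take any of {1, 7} by direct elimination.
Consider where 1 can go in column H.
H2 is out (row 2 already has a 1).
H6 is out (row 6 already has a 1).
H7 is out (row 7 already has a 1).
H8 is out (row 8 already has a 1).
So the only cell in column H that can hold 1 is H9.
Therefore H9 = 1.

1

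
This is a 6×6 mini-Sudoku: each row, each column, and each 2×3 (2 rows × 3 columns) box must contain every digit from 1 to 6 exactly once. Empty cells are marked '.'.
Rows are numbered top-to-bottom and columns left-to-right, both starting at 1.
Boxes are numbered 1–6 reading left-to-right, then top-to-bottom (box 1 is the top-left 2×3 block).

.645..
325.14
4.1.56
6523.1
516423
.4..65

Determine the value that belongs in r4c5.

Row 4 already contains {1, 2, 3, 5, 6}.
Column 5 already contains {1, 2, 5, 6}.
Its 2×3 block (box 4) already contains {1, 3, 5, 6}.
The only value from 1–6 not eliminated is 4, so r4c5 = 4.

4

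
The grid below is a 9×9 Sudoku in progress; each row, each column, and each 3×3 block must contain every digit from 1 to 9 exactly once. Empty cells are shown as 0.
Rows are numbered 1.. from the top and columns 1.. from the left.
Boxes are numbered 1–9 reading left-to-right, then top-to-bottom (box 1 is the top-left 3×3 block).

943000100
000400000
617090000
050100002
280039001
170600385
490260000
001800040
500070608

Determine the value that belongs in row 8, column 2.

6

Cell row 8, column 2 itself could take any of {2, 3, 6} by direct elimination.
Consider where 6 can go in row 8.
row 8, column 1 is out (column 1 already has a 6).
row 8, column 5 is out (column 5 already has a 6).
row 8, column 6 is out (box 8 already has a 6).
row 8, column 7 is out (column 7 already has a 6).
row 8, column 9 is out (box 9 already has a 6).
So the only cell in row 8 that can hold 6 is row 8, column 2.
Therefore row 8, column 2 = 6.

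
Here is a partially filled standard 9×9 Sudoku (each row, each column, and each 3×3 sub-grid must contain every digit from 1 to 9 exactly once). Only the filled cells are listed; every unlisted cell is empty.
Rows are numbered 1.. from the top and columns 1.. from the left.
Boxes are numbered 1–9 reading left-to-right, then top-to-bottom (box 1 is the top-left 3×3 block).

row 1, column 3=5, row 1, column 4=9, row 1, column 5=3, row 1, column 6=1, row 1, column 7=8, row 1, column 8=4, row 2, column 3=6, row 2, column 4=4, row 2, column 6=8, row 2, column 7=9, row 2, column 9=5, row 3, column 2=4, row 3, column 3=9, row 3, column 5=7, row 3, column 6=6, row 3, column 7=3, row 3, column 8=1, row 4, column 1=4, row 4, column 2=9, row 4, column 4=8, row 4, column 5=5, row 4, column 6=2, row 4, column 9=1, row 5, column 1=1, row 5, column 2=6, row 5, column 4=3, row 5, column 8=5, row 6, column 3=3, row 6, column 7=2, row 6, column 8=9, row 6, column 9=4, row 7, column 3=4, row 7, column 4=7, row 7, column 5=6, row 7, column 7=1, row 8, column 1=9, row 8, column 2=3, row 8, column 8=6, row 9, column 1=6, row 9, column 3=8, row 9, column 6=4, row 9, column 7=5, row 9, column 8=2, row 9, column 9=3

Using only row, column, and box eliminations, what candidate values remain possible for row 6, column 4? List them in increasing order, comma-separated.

1,6

Row 6 already contains {2, 3, 4, 9}.
Column 4 already contains {3, 4, 7, 8, 9}.
Its 3×3 block (box 5) already contains {2, 3, 5, 8}.
Removing those from 1–9 leaves {1, 6} as the candidates for row 6, column 4.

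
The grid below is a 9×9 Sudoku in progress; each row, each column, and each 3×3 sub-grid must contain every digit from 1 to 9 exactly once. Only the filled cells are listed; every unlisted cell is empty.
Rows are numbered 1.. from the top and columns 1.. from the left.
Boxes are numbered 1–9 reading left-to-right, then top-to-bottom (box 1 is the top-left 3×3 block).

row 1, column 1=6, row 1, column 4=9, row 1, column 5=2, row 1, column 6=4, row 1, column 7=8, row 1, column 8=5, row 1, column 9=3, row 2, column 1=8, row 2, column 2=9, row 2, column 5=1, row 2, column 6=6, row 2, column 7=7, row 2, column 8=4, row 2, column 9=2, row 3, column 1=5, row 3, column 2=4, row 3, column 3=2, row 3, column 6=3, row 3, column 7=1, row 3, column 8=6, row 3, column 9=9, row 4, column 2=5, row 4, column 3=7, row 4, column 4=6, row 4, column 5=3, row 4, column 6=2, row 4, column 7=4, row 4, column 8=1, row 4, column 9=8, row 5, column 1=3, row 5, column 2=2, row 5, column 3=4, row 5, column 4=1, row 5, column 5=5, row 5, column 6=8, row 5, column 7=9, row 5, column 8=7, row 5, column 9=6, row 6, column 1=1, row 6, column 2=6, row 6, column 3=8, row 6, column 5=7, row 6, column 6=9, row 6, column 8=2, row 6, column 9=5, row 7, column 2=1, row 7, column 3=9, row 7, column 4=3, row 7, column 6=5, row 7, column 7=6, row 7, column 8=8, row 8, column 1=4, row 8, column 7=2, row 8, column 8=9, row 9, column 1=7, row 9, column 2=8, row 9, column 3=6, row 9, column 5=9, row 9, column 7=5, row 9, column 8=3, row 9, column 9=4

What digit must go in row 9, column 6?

Row 9 already contains {3, 4, 5, 6, 7, 8, 9}.
Column 6 already contains {2, 3, 4, 5, 6, 8, 9}.
Its 3×3 block (box 8) already contains {3, 5, 9}.
The only value from 1–9 not eliminated is 1, so row 9, column 6 = 1.

1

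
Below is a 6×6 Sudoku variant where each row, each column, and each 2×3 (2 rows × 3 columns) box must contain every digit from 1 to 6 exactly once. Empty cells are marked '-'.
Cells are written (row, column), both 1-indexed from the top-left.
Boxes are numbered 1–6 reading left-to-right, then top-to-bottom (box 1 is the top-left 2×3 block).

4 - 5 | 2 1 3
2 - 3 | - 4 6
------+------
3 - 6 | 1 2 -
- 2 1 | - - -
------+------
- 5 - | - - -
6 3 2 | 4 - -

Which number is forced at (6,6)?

1

Cell (6,6) itself could take any of {1, 5} by direct elimination.
Consider where 1 can go in row 6.
(6,5) is out (column 5 already has a 1).
So the only cell in row 6 that can hold 1 is (6,6).
Therefore (6,6) = 1.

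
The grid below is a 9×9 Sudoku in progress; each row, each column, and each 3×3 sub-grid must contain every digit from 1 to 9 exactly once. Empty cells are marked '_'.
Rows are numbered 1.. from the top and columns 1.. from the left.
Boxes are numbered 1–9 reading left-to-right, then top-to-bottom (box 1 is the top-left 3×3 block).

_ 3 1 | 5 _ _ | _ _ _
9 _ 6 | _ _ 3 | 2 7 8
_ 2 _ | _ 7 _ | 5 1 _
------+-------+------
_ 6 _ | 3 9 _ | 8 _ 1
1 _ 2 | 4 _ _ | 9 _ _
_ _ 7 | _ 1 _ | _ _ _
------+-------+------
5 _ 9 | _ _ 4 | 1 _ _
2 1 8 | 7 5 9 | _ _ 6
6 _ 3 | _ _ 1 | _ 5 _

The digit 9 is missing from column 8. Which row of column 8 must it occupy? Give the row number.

1

Consider where 9 can go in column 8.
row 4, column 8 is out (row 4 already has a 9).
row 5, column 8 is out (row 5 already has a 9).
row 6, column 8 is out (box 6 already has a 9).
row 7, column 8 is out (row 7 already has a 9).
row 8, column 8 is out (row 8 already has a 9).
So the only cell in column 8 that can hold 9 is row 1, column 8.
That is row 1.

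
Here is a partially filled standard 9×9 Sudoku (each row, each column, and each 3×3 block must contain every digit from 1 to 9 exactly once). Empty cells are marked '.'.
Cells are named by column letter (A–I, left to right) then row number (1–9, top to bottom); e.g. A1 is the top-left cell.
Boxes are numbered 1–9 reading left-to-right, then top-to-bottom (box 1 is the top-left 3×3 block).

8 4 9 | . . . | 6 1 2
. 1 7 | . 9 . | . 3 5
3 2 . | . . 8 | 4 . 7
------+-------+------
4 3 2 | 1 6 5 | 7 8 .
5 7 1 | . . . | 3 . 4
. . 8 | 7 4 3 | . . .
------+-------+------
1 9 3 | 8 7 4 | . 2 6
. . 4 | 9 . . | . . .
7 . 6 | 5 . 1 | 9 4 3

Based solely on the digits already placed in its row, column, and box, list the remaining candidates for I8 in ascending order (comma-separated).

Row 8 already contains {4, 9}.
Column I already contains {2, 3, 4, 5, 6, 7}.
Its 3×3 block (box 9) already contains {2, 3, 4, 6, 9}.
Removing those from 1–9 leaves {1, 8} as the candidates for I8.

1,8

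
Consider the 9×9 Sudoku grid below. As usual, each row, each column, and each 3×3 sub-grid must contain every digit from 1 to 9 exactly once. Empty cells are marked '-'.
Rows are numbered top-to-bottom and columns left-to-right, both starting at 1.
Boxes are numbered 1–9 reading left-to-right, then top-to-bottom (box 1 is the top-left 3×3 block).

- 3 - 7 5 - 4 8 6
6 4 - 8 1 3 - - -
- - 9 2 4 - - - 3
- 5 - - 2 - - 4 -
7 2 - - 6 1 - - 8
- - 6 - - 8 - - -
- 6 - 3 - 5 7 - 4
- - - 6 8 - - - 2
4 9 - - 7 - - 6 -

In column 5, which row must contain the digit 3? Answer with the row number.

6

Consider where 3 can go in column 5.
r7c5 is out (row 7 already has a 3).
So the only cell in column 5 that can hold 3 is r6c5.
That is row 6.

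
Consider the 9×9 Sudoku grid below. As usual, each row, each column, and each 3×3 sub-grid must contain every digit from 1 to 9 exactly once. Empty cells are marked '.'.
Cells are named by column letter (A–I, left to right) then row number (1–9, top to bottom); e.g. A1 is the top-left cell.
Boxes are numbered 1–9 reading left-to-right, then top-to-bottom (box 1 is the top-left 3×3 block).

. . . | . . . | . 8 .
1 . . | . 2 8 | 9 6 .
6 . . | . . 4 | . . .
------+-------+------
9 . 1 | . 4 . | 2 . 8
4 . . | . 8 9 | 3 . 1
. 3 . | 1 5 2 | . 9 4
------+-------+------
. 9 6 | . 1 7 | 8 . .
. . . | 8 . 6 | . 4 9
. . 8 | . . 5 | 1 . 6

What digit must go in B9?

4

Cell B9 itself could take any of {2, 4, 7} by direct elimination.
Consider where 4 can go in box 7.
A7 is out (column A already has a 4).
A8 is out (row 8 already has a 4).
B8 is out (row 8 already has a 4).
C8 is out (row 8 already has a 4).
A9 is out (column A already has a 4).
So the only cell in box 7 that can hold 4 is B9.
Therefore B9 = 4.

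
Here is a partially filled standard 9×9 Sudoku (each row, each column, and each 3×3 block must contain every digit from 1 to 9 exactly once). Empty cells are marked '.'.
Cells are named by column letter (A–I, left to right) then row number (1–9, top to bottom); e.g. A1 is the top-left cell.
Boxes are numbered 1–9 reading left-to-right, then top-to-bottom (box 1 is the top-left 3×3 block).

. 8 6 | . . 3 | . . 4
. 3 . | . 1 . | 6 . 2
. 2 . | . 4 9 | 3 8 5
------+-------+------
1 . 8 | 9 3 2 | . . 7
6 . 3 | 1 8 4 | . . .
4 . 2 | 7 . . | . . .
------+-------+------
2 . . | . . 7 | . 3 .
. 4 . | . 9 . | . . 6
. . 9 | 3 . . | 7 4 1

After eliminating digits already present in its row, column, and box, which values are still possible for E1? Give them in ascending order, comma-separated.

Row 1 already contains {3, 4, 6, 8}.
Column E already contains {1, 3, 4, 8, 9}.
Its 3×3 block (box 2) already contains {1, 3, 4, 9}.
Removing those from 1–9 leaves {2, 5, 7} as the candidates for E1.

2,5,7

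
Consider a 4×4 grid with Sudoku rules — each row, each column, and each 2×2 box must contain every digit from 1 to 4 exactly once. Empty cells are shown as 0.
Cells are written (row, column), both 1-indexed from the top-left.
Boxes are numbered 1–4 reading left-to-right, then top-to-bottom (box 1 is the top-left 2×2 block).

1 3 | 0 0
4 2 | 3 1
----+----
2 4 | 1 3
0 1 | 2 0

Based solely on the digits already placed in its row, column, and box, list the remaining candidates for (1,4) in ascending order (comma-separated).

2,4

Row 1 already contains {1, 3}.
Column 4 already contains {1, 3}.
Its 2×2 block (box 2) already contains {1, 3}.
Removing those from 1–4 leaves {2, 4} as the candidates for (1,4).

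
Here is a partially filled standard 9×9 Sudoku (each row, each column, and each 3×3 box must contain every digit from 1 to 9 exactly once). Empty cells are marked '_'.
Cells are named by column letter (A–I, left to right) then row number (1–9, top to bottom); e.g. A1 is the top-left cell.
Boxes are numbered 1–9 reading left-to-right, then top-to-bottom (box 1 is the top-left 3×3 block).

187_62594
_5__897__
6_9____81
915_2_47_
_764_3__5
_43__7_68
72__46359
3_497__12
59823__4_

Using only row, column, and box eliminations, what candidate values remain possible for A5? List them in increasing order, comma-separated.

Row 5 already contains {3, 4, 5, 6, 7}.
Column A already contains {1, 3, 5, 6, 7, 9}.
Its 3×3 block (box 4) already contains {1, 3, 4, 5, 6, 7, 9}.
Removing those from 1–9 leaves {2, 8} as the candidates for A5.

2,8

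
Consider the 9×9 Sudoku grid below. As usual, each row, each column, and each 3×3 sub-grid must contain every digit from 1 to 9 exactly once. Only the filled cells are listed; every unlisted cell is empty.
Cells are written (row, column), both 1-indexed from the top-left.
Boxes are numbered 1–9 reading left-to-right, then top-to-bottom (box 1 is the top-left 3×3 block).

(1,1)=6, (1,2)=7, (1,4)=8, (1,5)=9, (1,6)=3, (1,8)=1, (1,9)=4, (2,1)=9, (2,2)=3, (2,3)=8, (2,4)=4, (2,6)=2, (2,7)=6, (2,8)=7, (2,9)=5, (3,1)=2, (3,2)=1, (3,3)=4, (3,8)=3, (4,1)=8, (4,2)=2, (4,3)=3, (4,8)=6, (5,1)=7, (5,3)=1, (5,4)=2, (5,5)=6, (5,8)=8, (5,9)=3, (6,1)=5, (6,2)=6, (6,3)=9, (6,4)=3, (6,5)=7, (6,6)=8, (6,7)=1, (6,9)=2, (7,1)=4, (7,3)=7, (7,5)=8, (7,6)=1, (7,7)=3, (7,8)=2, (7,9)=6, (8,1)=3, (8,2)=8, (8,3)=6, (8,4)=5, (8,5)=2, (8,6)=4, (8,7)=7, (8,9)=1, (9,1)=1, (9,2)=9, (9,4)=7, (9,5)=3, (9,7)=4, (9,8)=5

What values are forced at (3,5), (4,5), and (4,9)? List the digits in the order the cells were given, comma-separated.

For (3,5):
  Row 3 already contains {1, 2, 3, 4}.
  Column 5 already contains {2, 3, 6, 7, 8, 9}.
  Its 3×3 block (box 2) already contains {2, 3, 4, 8, 9}.
  The only value from 1–9 not eliminated is 5, so (3,5) = 5.
For (4,5):
  Consider where 4 can go in column 5.
  (2,5) is out (row 2 already has a 4).
  (3,5) is out (row 3 already has a 4).
  So the only cell in column 5 that can hold 4 is (4,5).
  So (4,5) = 4.
For (4,9):
  Consider where 7 can go in column 9.
  (3,9) is out (box 3 already has a 7).
  (9,9) is out (row 9 already has a 7).
  So the only cell in column 9 that can hold 7 is (4,9).
  So (4,9) = 7.

5,4,7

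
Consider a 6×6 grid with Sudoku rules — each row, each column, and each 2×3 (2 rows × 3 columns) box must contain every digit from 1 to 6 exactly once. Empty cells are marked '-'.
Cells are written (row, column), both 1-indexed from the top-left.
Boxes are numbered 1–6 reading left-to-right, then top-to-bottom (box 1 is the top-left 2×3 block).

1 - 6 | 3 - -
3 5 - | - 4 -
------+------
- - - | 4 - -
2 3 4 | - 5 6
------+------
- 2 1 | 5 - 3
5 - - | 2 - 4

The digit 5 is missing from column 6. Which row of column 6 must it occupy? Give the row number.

1

Consider where 5 can go in column 6.
(2,6) is out (row 2 already has a 5).
(3,6) is out (box 4 already has a 5).
So the only cell in column 6 that can hold 5 is (1,6).
That is row 1.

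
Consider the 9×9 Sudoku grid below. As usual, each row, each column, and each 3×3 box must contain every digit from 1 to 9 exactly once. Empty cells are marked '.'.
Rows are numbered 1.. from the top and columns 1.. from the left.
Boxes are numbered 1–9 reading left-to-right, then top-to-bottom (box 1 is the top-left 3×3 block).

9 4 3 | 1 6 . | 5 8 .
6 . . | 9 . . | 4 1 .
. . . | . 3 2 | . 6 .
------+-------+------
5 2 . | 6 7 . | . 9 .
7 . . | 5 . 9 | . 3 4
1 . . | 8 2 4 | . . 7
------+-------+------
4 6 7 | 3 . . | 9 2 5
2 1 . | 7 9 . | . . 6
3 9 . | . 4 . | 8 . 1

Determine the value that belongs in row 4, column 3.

Cell row 4, column 3 itself could take any of {4, 8} by direct elimination.
Consider where 4 can go in column 3.
row 2, column 3 is out (row 2 already has a 4). row 3, column 3 is out (box 1 already has a 4). row 5, column 3 is out (row 5 already has a 4). row 6, column 3 is out (row 6 already has a 4). The remaining empty cells in column 3 are similarly blocked.
So the only cell in column 3 that can hold 4 is row 4, column 3.
Therefore row 4, column 3 = 4.

4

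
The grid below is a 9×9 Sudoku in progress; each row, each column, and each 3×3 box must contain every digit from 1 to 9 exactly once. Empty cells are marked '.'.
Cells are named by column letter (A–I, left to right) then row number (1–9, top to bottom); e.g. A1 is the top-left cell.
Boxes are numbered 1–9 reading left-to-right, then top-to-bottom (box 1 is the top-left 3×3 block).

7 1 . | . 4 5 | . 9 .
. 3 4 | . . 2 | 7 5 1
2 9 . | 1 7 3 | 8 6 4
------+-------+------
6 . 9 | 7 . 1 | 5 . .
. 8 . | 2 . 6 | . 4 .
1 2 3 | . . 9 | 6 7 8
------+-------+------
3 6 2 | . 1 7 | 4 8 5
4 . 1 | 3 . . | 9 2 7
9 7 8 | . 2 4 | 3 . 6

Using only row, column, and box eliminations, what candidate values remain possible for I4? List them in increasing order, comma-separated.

Row 4 already contains {1, 5, 6, 7, 9}.
Column I already contains {1, 4, 5, 6, 7, 8}.
Its 3×3 block (box 6) already contains {4, 5, 6, 7, 8}.
Removing those from 1–9 leaves {2, 3} as the candidates for I4.

2,3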